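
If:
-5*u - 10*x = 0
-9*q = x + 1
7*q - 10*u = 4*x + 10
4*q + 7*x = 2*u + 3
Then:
No Solution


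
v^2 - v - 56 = (v - 8)*(v + 7)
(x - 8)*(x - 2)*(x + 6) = x^3 - 4*x^2 - 44*x + 96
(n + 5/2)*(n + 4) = n^2 + 13*n/2 + 10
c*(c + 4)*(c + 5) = c^3 + 9*c^2 + 20*c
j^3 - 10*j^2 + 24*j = j*(j - 6)*(j - 4)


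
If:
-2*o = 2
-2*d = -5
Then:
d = 5/2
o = -1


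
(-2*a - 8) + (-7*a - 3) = -9*a - 11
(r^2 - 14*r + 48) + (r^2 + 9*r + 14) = 2*r^2 - 5*r + 62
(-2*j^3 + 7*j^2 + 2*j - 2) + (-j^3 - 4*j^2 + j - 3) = -3*j^3 + 3*j^2 + 3*j - 5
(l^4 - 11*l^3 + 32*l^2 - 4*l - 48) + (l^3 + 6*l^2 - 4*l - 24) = l^4 - 10*l^3 + 38*l^2 - 8*l - 72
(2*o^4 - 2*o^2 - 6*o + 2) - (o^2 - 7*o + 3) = 2*o^4 - 3*o^2 + o - 1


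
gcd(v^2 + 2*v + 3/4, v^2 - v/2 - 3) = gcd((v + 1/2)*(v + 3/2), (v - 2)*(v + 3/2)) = v + 3/2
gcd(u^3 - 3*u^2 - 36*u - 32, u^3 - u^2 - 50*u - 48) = u^2 - 7*u - 8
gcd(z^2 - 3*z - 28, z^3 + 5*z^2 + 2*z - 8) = z + 4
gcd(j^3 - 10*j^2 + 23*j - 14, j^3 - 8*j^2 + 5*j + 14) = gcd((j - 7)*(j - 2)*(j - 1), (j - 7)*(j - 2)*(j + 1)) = j^2 - 9*j + 14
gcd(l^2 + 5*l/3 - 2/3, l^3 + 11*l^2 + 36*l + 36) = l + 2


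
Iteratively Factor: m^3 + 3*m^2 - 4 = (m + 2)*(m^2 + m - 2) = (m - 1)*(m + 2)*(m + 2)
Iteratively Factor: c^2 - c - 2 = (c + 1)*(c - 2)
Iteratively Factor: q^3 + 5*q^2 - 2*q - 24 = (q - 2)*(q^2 + 7*q + 12) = (q - 2)*(q + 4)*(q + 3)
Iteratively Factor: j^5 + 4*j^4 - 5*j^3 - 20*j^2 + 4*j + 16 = (j - 1)*(j^4 + 5*j^3 - 20*j - 16) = (j - 1)*(j + 4)*(j^3 + j^2 - 4*j - 4) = (j - 2)*(j - 1)*(j + 4)*(j^2 + 3*j + 2) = (j - 2)*(j - 1)*(j + 1)*(j + 4)*(j + 2)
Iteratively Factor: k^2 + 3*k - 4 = (k + 4)*(k - 1)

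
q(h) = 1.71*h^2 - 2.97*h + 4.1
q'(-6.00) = -23.49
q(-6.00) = 83.48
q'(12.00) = 38.07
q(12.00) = 214.70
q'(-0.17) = -3.55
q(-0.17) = 4.65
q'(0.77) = -0.34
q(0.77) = 2.83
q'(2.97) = 7.19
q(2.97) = 10.36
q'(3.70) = 9.68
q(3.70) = 16.52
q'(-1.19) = -7.04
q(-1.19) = 10.06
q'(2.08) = 4.14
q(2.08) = 5.32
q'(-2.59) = -11.83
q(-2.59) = 23.26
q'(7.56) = 22.89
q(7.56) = 79.38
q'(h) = 3.42*h - 2.97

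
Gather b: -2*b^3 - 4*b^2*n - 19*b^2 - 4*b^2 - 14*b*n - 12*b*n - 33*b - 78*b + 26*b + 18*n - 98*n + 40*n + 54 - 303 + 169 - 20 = -2*b^3 + b^2*(-4*n - 23) + b*(-26*n - 85) - 40*n - 100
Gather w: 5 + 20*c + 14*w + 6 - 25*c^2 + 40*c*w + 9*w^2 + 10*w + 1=-25*c^2 + 20*c + 9*w^2 + w*(40*c + 24) + 12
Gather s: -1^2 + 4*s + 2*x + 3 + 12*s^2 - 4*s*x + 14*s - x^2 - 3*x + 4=12*s^2 + s*(18 - 4*x) - x^2 - x + 6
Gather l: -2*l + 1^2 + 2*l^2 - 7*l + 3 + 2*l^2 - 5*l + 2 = 4*l^2 - 14*l + 6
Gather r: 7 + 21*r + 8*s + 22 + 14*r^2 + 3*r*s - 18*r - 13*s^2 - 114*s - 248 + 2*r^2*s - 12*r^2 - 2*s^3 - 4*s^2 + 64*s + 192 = r^2*(2*s + 2) + r*(3*s + 3) - 2*s^3 - 17*s^2 - 42*s - 27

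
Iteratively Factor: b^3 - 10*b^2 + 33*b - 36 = (b - 3)*(b^2 - 7*b + 12) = (b - 3)^2*(b - 4)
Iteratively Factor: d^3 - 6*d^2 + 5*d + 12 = (d + 1)*(d^2 - 7*d + 12) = (d - 3)*(d + 1)*(d - 4)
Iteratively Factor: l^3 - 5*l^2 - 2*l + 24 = (l - 4)*(l^2 - l - 6) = (l - 4)*(l + 2)*(l - 3)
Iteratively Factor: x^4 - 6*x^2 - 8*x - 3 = (x + 1)*(x^3 - x^2 - 5*x - 3) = (x + 1)^2*(x^2 - 2*x - 3) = (x - 3)*(x + 1)^2*(x + 1)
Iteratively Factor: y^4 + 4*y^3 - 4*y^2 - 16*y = (y)*(y^3 + 4*y^2 - 4*y - 16) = y*(y + 2)*(y^2 + 2*y - 8) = y*(y + 2)*(y + 4)*(y - 2)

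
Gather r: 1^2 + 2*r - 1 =2*r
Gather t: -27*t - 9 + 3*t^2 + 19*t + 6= 3*t^2 - 8*t - 3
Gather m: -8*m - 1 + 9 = 8 - 8*m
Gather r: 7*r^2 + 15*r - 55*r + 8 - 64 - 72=7*r^2 - 40*r - 128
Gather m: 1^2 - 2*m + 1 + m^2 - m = m^2 - 3*m + 2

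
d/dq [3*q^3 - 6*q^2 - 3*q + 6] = 9*q^2 - 12*q - 3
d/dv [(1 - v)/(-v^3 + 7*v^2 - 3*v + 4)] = (v^3 - 7*v^2 + 3*v - (v - 1)*(3*v^2 - 14*v + 3) - 4)/(v^3 - 7*v^2 + 3*v - 4)^2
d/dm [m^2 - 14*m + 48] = 2*m - 14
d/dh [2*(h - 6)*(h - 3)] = 4*h - 18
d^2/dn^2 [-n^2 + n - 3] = -2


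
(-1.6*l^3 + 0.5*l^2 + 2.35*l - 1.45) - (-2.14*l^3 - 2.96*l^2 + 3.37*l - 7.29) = 0.54*l^3 + 3.46*l^2 - 1.02*l + 5.84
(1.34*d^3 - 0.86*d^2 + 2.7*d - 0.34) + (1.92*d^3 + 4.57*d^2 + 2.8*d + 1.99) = 3.26*d^3 + 3.71*d^2 + 5.5*d + 1.65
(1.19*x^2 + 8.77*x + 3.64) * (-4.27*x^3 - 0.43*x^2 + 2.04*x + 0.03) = -5.0813*x^5 - 37.9596*x^4 - 16.8863*x^3 + 16.3613*x^2 + 7.6887*x + 0.1092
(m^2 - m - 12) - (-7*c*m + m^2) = 7*c*m - m - 12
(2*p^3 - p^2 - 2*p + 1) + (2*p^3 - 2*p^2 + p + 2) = 4*p^3 - 3*p^2 - p + 3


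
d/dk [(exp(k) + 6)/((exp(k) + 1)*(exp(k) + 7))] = (-exp(2*k) - 12*exp(k) - 41)*exp(k)/(exp(4*k) + 16*exp(3*k) + 78*exp(2*k) + 112*exp(k) + 49)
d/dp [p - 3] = 1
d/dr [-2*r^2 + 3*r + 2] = 3 - 4*r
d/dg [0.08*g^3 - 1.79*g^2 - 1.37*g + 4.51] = 0.24*g^2 - 3.58*g - 1.37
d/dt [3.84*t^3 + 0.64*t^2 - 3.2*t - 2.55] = 11.52*t^2 + 1.28*t - 3.2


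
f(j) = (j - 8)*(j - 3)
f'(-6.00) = -23.00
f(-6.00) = 126.00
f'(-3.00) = -17.00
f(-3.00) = 66.00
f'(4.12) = -2.76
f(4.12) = -4.35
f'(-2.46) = -15.92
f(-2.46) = 57.11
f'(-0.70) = -12.40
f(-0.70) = 32.19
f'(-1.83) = -14.66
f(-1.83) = 47.48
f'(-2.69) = -16.38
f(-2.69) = 60.83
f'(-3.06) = -17.12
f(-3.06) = 67.02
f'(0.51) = -9.98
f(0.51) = 18.65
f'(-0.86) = -12.72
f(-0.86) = 34.20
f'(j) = 2*j - 11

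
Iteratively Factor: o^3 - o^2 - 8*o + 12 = (o - 2)*(o^2 + o - 6) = (o - 2)^2*(o + 3)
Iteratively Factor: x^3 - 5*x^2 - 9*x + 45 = (x - 3)*(x^2 - 2*x - 15) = (x - 5)*(x - 3)*(x + 3)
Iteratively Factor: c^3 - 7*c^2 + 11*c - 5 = (c - 1)*(c^2 - 6*c + 5) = (c - 1)^2*(c - 5)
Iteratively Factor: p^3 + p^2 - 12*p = (p)*(p^2 + p - 12) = p*(p + 4)*(p - 3)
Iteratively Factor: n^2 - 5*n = (n - 5)*(n)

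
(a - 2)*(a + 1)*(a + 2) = a^3 + a^2 - 4*a - 4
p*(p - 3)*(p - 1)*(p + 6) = p^4 + 2*p^3 - 21*p^2 + 18*p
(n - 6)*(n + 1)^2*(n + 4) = n^4 - 27*n^2 - 50*n - 24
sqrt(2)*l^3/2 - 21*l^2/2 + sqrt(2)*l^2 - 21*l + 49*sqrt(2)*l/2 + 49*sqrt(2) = (l - 7*sqrt(2))*(l - 7*sqrt(2)/2)*(sqrt(2)*l/2 + sqrt(2))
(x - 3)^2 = x^2 - 6*x + 9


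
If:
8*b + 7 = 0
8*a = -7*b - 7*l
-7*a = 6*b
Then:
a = 3/4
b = -7/8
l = 1/56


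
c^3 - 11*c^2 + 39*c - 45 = (c - 5)*(c - 3)^2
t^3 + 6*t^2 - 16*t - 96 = (t - 4)*(t + 4)*(t + 6)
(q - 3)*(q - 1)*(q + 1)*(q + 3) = q^4 - 10*q^2 + 9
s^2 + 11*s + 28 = (s + 4)*(s + 7)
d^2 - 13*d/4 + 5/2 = (d - 2)*(d - 5/4)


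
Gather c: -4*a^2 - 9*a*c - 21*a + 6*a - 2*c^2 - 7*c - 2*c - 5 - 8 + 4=-4*a^2 - 15*a - 2*c^2 + c*(-9*a - 9) - 9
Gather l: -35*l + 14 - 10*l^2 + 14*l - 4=-10*l^2 - 21*l + 10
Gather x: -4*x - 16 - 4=-4*x - 20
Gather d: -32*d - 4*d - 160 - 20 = -36*d - 180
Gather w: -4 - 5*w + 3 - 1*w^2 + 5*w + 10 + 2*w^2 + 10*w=w^2 + 10*w + 9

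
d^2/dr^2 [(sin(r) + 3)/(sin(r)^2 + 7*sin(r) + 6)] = (-sin(r)^4 - 4*sin(r)^3 - 21*sin(r)^2 + 6*sin(r) + 174)/((sin(r) + 1)^2*(sin(r) + 6)^3)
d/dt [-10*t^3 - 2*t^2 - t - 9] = -30*t^2 - 4*t - 1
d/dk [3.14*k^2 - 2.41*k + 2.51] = 6.28*k - 2.41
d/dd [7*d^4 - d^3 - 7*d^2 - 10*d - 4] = 28*d^3 - 3*d^2 - 14*d - 10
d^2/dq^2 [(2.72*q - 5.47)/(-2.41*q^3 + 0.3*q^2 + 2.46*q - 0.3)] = (-94.788192*q^5 + 393.043044*q^4 - 96.018144*q^3 - 168.024132*q^2 - 0.976500000000001*q + 63.174384)/(13.997521*q^9 - 5.22729*q^8 - 42.213078*q^7 + 15.87177*q^6 + 41.787468*q^5 - 16.03692*q^4 - 12.907836*q^3 + 5.36544*q^2 - 0.6642*q + 0.027)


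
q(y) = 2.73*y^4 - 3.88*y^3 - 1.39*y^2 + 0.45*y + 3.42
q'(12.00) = 17160.69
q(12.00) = 49713.30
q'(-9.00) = -8878.05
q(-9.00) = 20626.83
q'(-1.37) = -45.67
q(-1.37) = 19.79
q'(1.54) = 8.45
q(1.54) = 2.00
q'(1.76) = 19.03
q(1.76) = 4.95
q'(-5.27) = -1906.46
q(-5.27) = 2636.08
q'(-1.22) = -33.31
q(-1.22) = 13.90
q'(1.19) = -0.94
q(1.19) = 0.92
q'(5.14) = 1161.54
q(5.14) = 1347.65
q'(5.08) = 1117.52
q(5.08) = 1279.28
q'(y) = 10.92*y^3 - 11.64*y^2 - 2.78*y + 0.45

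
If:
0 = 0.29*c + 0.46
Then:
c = -1.59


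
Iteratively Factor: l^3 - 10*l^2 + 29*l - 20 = (l - 5)*(l^2 - 5*l + 4) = (l - 5)*(l - 4)*(l - 1)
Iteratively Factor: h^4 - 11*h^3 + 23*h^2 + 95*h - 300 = (h - 5)*(h^3 - 6*h^2 - 7*h + 60) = (h - 5)^2*(h^2 - h - 12) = (h - 5)^2*(h - 4)*(h + 3)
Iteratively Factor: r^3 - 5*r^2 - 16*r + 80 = (r + 4)*(r^2 - 9*r + 20) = (r - 4)*(r + 4)*(r - 5)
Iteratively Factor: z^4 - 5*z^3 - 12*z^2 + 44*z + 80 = (z - 5)*(z^3 - 12*z - 16) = (z - 5)*(z - 4)*(z^2 + 4*z + 4) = (z - 5)*(z - 4)*(z + 2)*(z + 2)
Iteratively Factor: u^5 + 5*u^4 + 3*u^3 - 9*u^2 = (u + 3)*(u^4 + 2*u^3 - 3*u^2) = (u + 3)^2*(u^3 - u^2) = (u - 1)*(u + 3)^2*(u^2) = u*(u - 1)*(u + 3)^2*(u)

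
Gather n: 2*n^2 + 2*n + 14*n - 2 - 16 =2*n^2 + 16*n - 18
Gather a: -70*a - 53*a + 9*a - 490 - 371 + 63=-114*a - 798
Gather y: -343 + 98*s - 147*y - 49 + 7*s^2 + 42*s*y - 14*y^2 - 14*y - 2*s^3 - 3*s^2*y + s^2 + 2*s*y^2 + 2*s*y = -2*s^3 + 8*s^2 + 98*s + y^2*(2*s - 14) + y*(-3*s^2 + 44*s - 161) - 392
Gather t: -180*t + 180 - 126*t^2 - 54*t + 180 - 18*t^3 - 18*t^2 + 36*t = -18*t^3 - 144*t^2 - 198*t + 360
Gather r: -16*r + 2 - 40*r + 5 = 7 - 56*r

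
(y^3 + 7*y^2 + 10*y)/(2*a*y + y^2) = (y^2 + 7*y + 10)/(2*a + y)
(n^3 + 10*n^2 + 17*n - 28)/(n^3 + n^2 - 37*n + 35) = (n + 4)/(n - 5)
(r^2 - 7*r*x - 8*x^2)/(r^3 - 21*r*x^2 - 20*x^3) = (-r + 8*x)/(-r^2 + r*x + 20*x^2)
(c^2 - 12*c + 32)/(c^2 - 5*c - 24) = (c - 4)/(c + 3)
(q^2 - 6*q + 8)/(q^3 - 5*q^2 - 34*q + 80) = (q - 4)/(q^2 - 3*q - 40)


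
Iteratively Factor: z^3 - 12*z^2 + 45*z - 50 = (z - 2)*(z^2 - 10*z + 25) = (z - 5)*(z - 2)*(z - 5)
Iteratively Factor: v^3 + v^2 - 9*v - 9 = (v + 1)*(v^2 - 9) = (v - 3)*(v + 1)*(v + 3)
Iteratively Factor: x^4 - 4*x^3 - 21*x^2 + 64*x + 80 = (x - 4)*(x^3 - 21*x - 20) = (x - 5)*(x - 4)*(x^2 + 5*x + 4) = (x - 5)*(x - 4)*(x + 4)*(x + 1)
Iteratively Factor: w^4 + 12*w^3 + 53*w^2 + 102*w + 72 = (w + 2)*(w^3 + 10*w^2 + 33*w + 36) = (w + 2)*(w + 3)*(w^2 + 7*w + 12) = (w + 2)*(w + 3)^2*(w + 4)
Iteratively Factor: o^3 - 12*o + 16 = (o - 2)*(o^2 + 2*o - 8) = (o - 2)*(o + 4)*(o - 2)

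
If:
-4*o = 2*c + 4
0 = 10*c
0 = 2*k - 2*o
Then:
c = 0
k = -1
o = -1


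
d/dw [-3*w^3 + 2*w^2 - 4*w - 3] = -9*w^2 + 4*w - 4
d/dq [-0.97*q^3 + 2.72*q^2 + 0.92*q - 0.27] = -2.91*q^2 + 5.44*q + 0.92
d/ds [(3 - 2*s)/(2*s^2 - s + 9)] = (-4*s^2 + 2*s + (2*s - 3)*(4*s - 1) - 18)/(2*s^2 - s + 9)^2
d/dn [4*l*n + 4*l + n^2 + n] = 4*l + 2*n + 1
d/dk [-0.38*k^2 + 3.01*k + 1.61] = 3.01 - 0.76*k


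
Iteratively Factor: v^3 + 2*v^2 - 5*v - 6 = (v - 2)*(v^2 + 4*v + 3) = (v - 2)*(v + 1)*(v + 3)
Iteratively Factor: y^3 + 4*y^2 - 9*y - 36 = (y + 3)*(y^2 + y - 12) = (y + 3)*(y + 4)*(y - 3)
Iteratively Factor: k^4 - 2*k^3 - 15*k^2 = (k + 3)*(k^3 - 5*k^2) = k*(k + 3)*(k^2 - 5*k) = k^2*(k + 3)*(k - 5)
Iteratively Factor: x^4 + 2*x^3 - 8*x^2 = (x + 4)*(x^3 - 2*x^2) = (x - 2)*(x + 4)*(x^2) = x*(x - 2)*(x + 4)*(x)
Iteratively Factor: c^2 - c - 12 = (c + 3)*(c - 4)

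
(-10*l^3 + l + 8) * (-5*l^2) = 50*l^5 - 5*l^3 - 40*l^2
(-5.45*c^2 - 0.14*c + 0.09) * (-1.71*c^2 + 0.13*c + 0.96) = 9.3195*c^4 - 0.4691*c^3 - 5.4041*c^2 - 0.1227*c + 0.0864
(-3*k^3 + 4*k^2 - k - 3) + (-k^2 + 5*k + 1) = -3*k^3 + 3*k^2 + 4*k - 2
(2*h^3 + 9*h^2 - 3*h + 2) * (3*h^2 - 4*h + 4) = 6*h^5 + 19*h^4 - 37*h^3 + 54*h^2 - 20*h + 8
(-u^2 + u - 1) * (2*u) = -2*u^3 + 2*u^2 - 2*u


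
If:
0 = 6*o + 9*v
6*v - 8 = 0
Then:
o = -2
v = 4/3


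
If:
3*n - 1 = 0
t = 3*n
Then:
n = 1/3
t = 1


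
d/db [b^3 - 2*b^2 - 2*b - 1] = 3*b^2 - 4*b - 2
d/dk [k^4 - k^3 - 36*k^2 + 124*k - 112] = 4*k^3 - 3*k^2 - 72*k + 124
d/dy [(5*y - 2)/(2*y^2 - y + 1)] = (10*y^2 - 5*y - (4*y - 1)*(5*y - 2) + 5)/(2*y^2 - y + 1)^2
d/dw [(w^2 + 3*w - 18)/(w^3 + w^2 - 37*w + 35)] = (-w^4 - 6*w^3 + 14*w^2 + 106*w - 561)/(w^6 + 2*w^5 - 73*w^4 - 4*w^3 + 1439*w^2 - 2590*w + 1225)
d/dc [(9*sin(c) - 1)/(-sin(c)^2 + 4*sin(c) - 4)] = (9*sin(c) + 16)*cos(c)/(sin(c) - 2)^3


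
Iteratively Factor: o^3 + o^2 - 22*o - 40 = (o + 4)*(o^2 - 3*o - 10) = (o - 5)*(o + 4)*(o + 2)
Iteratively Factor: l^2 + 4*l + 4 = (l + 2)*(l + 2)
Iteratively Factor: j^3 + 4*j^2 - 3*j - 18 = (j + 3)*(j^2 + j - 6) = (j - 2)*(j + 3)*(j + 3)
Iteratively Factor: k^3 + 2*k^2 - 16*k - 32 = (k + 2)*(k^2 - 16) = (k - 4)*(k + 2)*(k + 4)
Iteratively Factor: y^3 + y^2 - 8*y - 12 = (y + 2)*(y^2 - y - 6) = (y - 3)*(y + 2)*(y + 2)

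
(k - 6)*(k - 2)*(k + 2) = k^3 - 6*k^2 - 4*k + 24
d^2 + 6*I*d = d*(d + 6*I)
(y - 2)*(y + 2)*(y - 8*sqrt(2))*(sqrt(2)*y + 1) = sqrt(2)*y^4 - 15*y^3 - 12*sqrt(2)*y^2 + 60*y + 32*sqrt(2)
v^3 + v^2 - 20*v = v*(v - 4)*(v + 5)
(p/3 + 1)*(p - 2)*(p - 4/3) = p^3/3 - p^2/9 - 22*p/9 + 8/3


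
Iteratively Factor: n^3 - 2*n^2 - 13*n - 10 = (n + 1)*(n^2 - 3*n - 10) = (n - 5)*(n + 1)*(n + 2)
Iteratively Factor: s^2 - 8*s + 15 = (s - 3)*(s - 5)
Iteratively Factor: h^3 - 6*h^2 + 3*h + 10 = (h - 2)*(h^2 - 4*h - 5) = (h - 5)*(h - 2)*(h + 1)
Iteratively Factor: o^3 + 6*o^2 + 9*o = (o + 3)*(o^2 + 3*o) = (o + 3)^2*(o)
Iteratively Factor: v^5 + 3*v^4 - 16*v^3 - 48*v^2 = (v)*(v^4 + 3*v^3 - 16*v^2 - 48*v) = v*(v + 3)*(v^3 - 16*v) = v^2*(v + 3)*(v^2 - 16) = v^2*(v + 3)*(v + 4)*(v - 4)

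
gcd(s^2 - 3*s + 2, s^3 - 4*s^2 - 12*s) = 1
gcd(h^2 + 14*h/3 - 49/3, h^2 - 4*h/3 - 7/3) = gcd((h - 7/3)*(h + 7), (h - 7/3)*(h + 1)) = h - 7/3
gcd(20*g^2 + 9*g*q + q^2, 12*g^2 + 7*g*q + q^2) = 4*g + q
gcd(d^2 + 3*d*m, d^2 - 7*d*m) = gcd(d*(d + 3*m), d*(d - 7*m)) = d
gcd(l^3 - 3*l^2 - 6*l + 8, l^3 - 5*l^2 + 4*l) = l^2 - 5*l + 4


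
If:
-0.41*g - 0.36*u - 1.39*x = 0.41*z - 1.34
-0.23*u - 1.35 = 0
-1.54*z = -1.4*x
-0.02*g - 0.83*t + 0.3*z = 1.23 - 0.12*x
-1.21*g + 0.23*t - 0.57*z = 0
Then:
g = -1.02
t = -0.42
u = -5.87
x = 2.20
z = 2.00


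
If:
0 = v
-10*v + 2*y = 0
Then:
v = 0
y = 0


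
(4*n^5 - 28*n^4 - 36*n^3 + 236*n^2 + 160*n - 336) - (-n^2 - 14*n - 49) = 4*n^5 - 28*n^4 - 36*n^3 + 237*n^2 + 174*n - 287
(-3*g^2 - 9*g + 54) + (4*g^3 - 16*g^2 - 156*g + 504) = 4*g^3 - 19*g^2 - 165*g + 558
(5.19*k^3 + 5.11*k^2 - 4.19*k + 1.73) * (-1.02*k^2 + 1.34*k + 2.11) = -5.2938*k^5 + 1.7424*k^4 + 22.0721*k^3 + 3.4029*k^2 - 6.5227*k + 3.6503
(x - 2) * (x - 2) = x^2 - 4*x + 4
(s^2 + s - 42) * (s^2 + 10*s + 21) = s^4 + 11*s^3 - 11*s^2 - 399*s - 882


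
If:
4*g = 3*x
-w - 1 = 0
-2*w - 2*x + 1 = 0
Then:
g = 9/8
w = -1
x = 3/2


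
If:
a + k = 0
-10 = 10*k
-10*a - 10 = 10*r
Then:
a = 1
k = -1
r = -2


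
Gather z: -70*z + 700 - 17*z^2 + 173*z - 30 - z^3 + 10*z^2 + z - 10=-z^3 - 7*z^2 + 104*z + 660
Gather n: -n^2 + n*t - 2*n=-n^2 + n*(t - 2)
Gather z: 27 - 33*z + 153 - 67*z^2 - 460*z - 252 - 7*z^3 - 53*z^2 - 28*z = -7*z^3 - 120*z^2 - 521*z - 72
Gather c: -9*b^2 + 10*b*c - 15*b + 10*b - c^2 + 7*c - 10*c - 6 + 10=-9*b^2 - 5*b - c^2 + c*(10*b - 3) + 4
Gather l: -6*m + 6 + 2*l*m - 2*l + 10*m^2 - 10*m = l*(2*m - 2) + 10*m^2 - 16*m + 6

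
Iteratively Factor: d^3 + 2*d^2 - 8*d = (d - 2)*(d^2 + 4*d) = (d - 2)*(d + 4)*(d)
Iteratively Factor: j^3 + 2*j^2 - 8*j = (j)*(j^2 + 2*j - 8) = j*(j - 2)*(j + 4)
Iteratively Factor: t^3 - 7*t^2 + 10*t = (t)*(t^2 - 7*t + 10) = t*(t - 5)*(t - 2)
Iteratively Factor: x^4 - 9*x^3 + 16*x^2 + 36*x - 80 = (x - 5)*(x^3 - 4*x^2 - 4*x + 16) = (x - 5)*(x - 4)*(x^2 - 4) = (x - 5)*(x - 4)*(x + 2)*(x - 2)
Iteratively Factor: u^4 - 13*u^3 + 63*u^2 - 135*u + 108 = (u - 3)*(u^3 - 10*u^2 + 33*u - 36) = (u - 4)*(u - 3)*(u^2 - 6*u + 9) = (u - 4)*(u - 3)^2*(u - 3)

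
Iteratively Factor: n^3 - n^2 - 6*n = (n + 2)*(n^2 - 3*n) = (n - 3)*(n + 2)*(n)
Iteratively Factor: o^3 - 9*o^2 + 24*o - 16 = (o - 4)*(o^2 - 5*o + 4) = (o - 4)^2*(o - 1)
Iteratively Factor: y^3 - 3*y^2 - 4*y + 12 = (y - 3)*(y^2 - 4) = (y - 3)*(y + 2)*(y - 2)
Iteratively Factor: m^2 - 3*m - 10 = (m - 5)*(m + 2)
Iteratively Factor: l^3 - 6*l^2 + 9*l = (l)*(l^2 - 6*l + 9) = l*(l - 3)*(l - 3)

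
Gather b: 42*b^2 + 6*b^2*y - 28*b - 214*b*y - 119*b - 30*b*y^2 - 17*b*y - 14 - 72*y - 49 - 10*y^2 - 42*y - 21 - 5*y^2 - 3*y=b^2*(6*y + 42) + b*(-30*y^2 - 231*y - 147) - 15*y^2 - 117*y - 84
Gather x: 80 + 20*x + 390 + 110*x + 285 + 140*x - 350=270*x + 405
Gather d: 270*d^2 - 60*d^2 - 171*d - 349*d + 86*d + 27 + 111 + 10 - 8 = 210*d^2 - 434*d + 140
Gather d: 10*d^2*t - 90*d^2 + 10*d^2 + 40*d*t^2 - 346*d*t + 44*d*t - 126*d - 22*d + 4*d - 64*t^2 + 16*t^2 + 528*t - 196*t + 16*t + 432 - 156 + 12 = d^2*(10*t - 80) + d*(40*t^2 - 302*t - 144) - 48*t^2 + 348*t + 288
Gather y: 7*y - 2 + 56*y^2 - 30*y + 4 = 56*y^2 - 23*y + 2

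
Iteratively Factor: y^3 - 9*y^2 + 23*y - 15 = (y - 5)*(y^2 - 4*y + 3) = (y - 5)*(y - 1)*(y - 3)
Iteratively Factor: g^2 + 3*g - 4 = (g + 4)*(g - 1)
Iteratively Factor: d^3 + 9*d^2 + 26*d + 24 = (d + 4)*(d^2 + 5*d + 6) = (d + 3)*(d + 4)*(d + 2)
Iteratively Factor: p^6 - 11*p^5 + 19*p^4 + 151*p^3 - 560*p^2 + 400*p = (p - 1)*(p^5 - 10*p^4 + 9*p^3 + 160*p^2 - 400*p) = p*(p - 1)*(p^4 - 10*p^3 + 9*p^2 + 160*p - 400) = p*(p - 5)*(p - 1)*(p^3 - 5*p^2 - 16*p + 80) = p*(p - 5)^2*(p - 1)*(p^2 - 16) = p*(p - 5)^2*(p - 1)*(p + 4)*(p - 4)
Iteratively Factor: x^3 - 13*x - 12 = (x + 1)*(x^2 - x - 12) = (x + 1)*(x + 3)*(x - 4)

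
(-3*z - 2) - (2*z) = -5*z - 2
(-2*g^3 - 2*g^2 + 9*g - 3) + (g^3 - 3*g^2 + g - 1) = -g^3 - 5*g^2 + 10*g - 4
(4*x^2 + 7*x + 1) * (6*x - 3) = 24*x^3 + 30*x^2 - 15*x - 3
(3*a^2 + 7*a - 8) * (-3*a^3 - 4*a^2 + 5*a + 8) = -9*a^5 - 33*a^4 + 11*a^3 + 91*a^2 + 16*a - 64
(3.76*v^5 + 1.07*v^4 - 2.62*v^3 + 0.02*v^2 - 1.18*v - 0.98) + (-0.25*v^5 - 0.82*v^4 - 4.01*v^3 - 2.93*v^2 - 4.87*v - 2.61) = 3.51*v^5 + 0.25*v^4 - 6.63*v^3 - 2.91*v^2 - 6.05*v - 3.59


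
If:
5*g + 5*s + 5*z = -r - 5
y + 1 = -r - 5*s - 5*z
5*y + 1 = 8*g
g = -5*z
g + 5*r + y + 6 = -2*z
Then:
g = -21/17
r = -262/425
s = 237/2125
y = -37/17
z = 21/85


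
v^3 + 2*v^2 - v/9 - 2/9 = (v - 1/3)*(v + 1/3)*(v + 2)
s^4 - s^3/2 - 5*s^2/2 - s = s*(s - 2)*(s + 1/2)*(s + 1)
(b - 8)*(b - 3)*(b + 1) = b^3 - 10*b^2 + 13*b + 24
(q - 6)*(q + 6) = q^2 - 36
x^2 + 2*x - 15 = (x - 3)*(x + 5)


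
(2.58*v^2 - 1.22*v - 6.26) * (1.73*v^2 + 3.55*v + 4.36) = 4.4634*v^4 + 7.0484*v^3 - 3.912*v^2 - 27.5422*v - 27.2936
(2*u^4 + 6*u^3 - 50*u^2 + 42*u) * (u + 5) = 2*u^5 + 16*u^4 - 20*u^3 - 208*u^2 + 210*u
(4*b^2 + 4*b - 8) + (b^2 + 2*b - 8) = 5*b^2 + 6*b - 16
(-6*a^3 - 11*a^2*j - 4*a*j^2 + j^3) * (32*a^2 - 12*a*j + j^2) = -192*a^5 - 280*a^4*j - 2*a^3*j^2 + 69*a^2*j^3 - 16*a*j^4 + j^5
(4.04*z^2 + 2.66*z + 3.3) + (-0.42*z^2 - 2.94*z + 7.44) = 3.62*z^2 - 0.28*z + 10.74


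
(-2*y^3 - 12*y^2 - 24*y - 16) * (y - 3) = -2*y^4 - 6*y^3 + 12*y^2 + 56*y + 48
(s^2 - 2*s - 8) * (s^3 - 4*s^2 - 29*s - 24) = s^5 - 6*s^4 - 29*s^3 + 66*s^2 + 280*s + 192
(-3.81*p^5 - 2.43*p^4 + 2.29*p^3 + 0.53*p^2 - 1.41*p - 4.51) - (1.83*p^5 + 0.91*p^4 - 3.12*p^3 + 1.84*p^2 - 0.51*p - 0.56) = -5.64*p^5 - 3.34*p^4 + 5.41*p^3 - 1.31*p^2 - 0.9*p - 3.95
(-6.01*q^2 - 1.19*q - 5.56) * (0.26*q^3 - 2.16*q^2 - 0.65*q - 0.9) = -1.5626*q^5 + 12.6722*q^4 + 5.0313*q^3 + 18.1921*q^2 + 4.685*q + 5.004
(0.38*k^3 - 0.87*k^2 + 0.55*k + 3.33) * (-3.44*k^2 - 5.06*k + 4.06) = -1.3072*k^5 + 1.07*k^4 + 4.053*k^3 - 17.7704*k^2 - 14.6168*k + 13.5198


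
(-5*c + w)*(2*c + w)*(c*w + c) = -10*c^3*w - 10*c^3 - 3*c^2*w^2 - 3*c^2*w + c*w^3 + c*w^2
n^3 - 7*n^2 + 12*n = n*(n - 4)*(n - 3)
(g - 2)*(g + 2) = g^2 - 4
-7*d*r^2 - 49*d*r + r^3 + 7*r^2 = r*(-7*d + r)*(r + 7)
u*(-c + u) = -c*u + u^2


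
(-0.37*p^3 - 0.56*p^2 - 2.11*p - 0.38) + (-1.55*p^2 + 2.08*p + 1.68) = -0.37*p^3 - 2.11*p^2 - 0.0299999999999998*p + 1.3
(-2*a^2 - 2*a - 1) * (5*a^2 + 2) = -10*a^4 - 10*a^3 - 9*a^2 - 4*a - 2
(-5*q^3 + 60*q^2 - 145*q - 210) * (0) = 0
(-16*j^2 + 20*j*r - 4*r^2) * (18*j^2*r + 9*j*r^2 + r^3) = -288*j^4*r + 216*j^3*r^2 + 92*j^2*r^3 - 16*j*r^4 - 4*r^5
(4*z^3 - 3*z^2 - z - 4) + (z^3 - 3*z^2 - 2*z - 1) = 5*z^3 - 6*z^2 - 3*z - 5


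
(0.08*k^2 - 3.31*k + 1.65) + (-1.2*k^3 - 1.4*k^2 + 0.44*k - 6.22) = -1.2*k^3 - 1.32*k^2 - 2.87*k - 4.57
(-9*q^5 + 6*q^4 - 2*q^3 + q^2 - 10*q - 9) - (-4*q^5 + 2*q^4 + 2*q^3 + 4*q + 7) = -5*q^5 + 4*q^4 - 4*q^3 + q^2 - 14*q - 16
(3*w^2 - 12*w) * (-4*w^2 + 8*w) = -12*w^4 + 72*w^3 - 96*w^2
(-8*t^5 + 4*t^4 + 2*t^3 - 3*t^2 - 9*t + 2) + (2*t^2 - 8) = -8*t^5 + 4*t^4 + 2*t^3 - t^2 - 9*t - 6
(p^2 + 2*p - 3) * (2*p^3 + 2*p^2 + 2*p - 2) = 2*p^5 + 6*p^4 - 4*p^2 - 10*p + 6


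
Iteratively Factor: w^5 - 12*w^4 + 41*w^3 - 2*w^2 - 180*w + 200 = (w - 5)*(w^4 - 7*w^3 + 6*w^2 + 28*w - 40) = (w - 5)^2*(w^3 - 2*w^2 - 4*w + 8) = (w - 5)^2*(w - 2)*(w^2 - 4) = (w - 5)^2*(w - 2)*(w + 2)*(w - 2)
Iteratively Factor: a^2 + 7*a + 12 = (a + 4)*(a + 3)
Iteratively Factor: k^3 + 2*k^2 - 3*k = (k + 3)*(k^2 - k) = (k - 1)*(k + 3)*(k)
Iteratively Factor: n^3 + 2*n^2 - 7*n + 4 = (n + 4)*(n^2 - 2*n + 1) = (n - 1)*(n + 4)*(n - 1)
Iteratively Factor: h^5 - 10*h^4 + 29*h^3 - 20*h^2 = (h)*(h^4 - 10*h^3 + 29*h^2 - 20*h) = h*(h - 4)*(h^3 - 6*h^2 + 5*h) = h^2*(h - 4)*(h^2 - 6*h + 5) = h^2*(h - 5)*(h - 4)*(h - 1)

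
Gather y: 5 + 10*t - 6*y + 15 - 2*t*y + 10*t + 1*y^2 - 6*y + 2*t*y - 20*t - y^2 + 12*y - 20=0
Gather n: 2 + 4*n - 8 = 4*n - 6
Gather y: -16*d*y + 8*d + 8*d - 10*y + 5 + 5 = 16*d + y*(-16*d - 10) + 10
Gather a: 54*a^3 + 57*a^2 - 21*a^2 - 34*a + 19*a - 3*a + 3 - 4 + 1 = 54*a^3 + 36*a^2 - 18*a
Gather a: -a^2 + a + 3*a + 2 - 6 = -a^2 + 4*a - 4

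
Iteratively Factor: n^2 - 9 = (n - 3)*(n + 3)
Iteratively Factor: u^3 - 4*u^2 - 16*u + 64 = (u + 4)*(u^2 - 8*u + 16) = (u - 4)*(u + 4)*(u - 4)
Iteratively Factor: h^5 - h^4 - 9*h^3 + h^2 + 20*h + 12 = (h - 2)*(h^4 + h^3 - 7*h^2 - 13*h - 6) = (h - 2)*(h + 1)*(h^3 - 7*h - 6) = (h - 2)*(h + 1)^2*(h^2 - h - 6) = (h - 2)*(h + 1)^2*(h + 2)*(h - 3)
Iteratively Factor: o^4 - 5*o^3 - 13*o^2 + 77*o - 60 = (o + 4)*(o^3 - 9*o^2 + 23*o - 15) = (o - 1)*(o + 4)*(o^2 - 8*o + 15) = (o - 3)*(o - 1)*(o + 4)*(o - 5)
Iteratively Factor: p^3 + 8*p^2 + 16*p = (p + 4)*(p^2 + 4*p) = p*(p + 4)*(p + 4)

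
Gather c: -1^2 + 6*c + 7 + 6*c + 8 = 12*c + 14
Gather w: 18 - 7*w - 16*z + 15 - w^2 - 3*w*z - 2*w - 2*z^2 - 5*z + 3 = -w^2 + w*(-3*z - 9) - 2*z^2 - 21*z + 36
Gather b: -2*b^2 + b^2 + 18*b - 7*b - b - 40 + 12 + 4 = -b^2 + 10*b - 24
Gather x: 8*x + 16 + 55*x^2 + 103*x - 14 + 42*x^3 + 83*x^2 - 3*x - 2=42*x^3 + 138*x^2 + 108*x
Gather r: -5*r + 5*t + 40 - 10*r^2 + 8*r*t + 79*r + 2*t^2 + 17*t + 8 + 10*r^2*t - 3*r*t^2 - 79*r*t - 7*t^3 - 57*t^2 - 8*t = r^2*(10*t - 10) + r*(-3*t^2 - 71*t + 74) - 7*t^3 - 55*t^2 + 14*t + 48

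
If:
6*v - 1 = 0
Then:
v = 1/6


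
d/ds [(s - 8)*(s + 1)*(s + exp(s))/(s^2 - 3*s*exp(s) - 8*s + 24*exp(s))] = (4*s^2*exp(s) + s^2 - 2*s*exp(s) - 3*exp(2*s) - 4*exp(s))/(s^2 - 6*s*exp(s) + 9*exp(2*s))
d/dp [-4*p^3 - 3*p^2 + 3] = 6*p*(-2*p - 1)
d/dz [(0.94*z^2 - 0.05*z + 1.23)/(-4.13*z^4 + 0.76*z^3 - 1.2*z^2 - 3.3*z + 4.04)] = (7.7644*z^5 - 1.3339*z^4 + 20.3956*z^3 - 5.9664*z^2 + 10.5472*z + 3.857)/(17.0569*z^8 - 6.2776*z^7 + 10.4896*z^6 + 25.434*z^5 - 36.9464*z^4 + 14.0608*z^3 + 1.194*z^2 - 26.664*z + 16.3216)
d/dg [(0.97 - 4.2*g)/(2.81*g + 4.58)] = (-61.712377*g - 100.584586)/(2.81*g + 4.58)^3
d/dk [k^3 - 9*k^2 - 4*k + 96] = 3*k^2 - 18*k - 4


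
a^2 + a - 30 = (a - 5)*(a + 6)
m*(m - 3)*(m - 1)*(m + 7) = m^4 + 3*m^3 - 25*m^2 + 21*m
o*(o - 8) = o^2 - 8*o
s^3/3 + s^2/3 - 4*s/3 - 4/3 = (s/3 + 1/3)*(s - 2)*(s + 2)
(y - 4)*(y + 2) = y^2 - 2*y - 8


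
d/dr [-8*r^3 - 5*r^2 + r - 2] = -24*r^2 - 10*r + 1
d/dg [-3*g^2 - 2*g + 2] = -6*g - 2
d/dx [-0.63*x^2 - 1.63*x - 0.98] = -1.26*x - 1.63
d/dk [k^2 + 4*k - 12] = 2*k + 4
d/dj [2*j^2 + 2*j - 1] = 4*j + 2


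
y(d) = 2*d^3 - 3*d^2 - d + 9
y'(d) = 6*d^2 - 6*d - 1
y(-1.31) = 0.67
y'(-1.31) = 17.16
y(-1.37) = -0.40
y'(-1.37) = 18.48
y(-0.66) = 7.78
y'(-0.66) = 5.57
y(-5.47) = -402.63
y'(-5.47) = 211.35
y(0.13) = 8.82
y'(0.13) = -1.68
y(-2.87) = -60.12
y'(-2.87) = 65.64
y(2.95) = 31.29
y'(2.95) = 33.52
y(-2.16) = -22.99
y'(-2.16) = 39.95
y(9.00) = 1215.00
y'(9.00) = 431.00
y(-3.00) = -69.00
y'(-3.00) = 71.00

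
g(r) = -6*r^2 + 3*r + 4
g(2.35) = -22.08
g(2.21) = -18.67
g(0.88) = 1.99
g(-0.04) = 3.87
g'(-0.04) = 3.48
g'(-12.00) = 147.00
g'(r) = 3 - 12*r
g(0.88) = 1.99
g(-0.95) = -4.26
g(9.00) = -455.00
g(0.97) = 1.26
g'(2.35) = -25.20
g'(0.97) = -8.64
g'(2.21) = -23.52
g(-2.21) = -31.93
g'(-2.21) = 29.52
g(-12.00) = -896.00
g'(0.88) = -7.56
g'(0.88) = -7.56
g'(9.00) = -105.00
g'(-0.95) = 14.40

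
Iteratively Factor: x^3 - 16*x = (x - 4)*(x^2 + 4*x) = (x - 4)*(x + 4)*(x)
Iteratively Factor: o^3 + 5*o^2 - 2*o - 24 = (o + 3)*(o^2 + 2*o - 8) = (o + 3)*(o + 4)*(o - 2)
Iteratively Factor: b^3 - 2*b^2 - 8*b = (b - 4)*(b^2 + 2*b) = b*(b - 4)*(b + 2)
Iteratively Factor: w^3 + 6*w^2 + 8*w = (w + 2)*(w^2 + 4*w) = (w + 2)*(w + 4)*(w)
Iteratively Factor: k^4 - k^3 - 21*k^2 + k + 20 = (k - 5)*(k^3 + 4*k^2 - k - 4) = (k - 5)*(k + 4)*(k^2 - 1) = (k - 5)*(k + 1)*(k + 4)*(k - 1)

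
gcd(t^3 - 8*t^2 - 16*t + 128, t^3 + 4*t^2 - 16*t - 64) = t^2 - 16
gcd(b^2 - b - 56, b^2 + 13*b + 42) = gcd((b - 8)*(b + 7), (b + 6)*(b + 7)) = b + 7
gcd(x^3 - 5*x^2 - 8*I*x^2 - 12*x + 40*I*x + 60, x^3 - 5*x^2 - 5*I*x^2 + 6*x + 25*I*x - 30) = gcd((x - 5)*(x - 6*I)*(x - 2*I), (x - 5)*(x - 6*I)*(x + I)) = x^2 + x*(-5 - 6*I) + 30*I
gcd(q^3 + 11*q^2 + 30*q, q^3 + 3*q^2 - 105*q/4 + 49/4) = 1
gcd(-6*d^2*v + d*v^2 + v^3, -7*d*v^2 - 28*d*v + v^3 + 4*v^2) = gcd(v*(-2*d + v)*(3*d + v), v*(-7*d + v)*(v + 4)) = v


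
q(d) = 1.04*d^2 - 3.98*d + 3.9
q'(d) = 2.08*d - 3.98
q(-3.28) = 28.14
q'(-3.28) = -10.80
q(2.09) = 0.12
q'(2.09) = 0.37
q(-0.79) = 7.69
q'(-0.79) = -5.62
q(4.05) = 4.84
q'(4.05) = 4.44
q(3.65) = 3.23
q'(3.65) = 3.61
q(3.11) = 1.58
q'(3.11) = 2.49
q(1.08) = 0.81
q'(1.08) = -1.73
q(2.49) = 0.44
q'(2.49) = 1.20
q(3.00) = 1.32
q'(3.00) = 2.26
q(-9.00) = 123.96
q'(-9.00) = -22.70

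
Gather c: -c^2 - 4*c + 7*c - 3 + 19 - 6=-c^2 + 3*c + 10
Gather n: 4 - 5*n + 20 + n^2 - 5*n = n^2 - 10*n + 24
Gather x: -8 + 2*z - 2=2*z - 10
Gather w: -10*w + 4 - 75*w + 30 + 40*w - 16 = 18 - 45*w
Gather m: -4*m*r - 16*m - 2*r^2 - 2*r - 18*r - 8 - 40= m*(-4*r - 16) - 2*r^2 - 20*r - 48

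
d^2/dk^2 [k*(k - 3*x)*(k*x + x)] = 2*x*(3*k - 3*x + 1)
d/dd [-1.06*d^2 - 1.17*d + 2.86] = -2.12*d - 1.17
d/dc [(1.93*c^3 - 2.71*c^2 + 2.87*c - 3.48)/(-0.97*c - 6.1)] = (-3.7442*c^3 - 32.6903*c^2 + 33.062*c - 20.8826)/(0.9409*c^2 + 11.834*c + 37.21)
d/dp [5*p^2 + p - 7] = 10*p + 1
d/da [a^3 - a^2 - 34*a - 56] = 3*a^2 - 2*a - 34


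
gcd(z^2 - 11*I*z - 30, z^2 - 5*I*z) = z - 5*I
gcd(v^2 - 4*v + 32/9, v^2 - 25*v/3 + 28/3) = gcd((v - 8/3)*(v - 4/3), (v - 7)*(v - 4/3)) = v - 4/3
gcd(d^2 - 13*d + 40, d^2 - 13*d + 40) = d^2 - 13*d + 40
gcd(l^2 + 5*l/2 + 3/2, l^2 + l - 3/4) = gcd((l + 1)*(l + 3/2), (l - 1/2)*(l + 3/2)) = l + 3/2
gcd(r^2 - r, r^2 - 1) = r - 1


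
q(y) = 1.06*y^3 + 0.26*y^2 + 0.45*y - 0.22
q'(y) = 3.18*y^2 + 0.52*y + 0.45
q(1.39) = 3.75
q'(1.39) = 7.32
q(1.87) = 8.46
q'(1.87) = 12.54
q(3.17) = 37.59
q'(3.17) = 34.05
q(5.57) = 193.53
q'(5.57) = 102.01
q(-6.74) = -315.99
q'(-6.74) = 141.40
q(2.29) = 14.90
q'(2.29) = 18.32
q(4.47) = 101.66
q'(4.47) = 66.31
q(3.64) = 55.99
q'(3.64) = 44.48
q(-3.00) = -27.85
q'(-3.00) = 27.51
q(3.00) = 32.09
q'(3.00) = 30.63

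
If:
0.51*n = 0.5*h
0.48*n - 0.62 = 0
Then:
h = 1.32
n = 1.29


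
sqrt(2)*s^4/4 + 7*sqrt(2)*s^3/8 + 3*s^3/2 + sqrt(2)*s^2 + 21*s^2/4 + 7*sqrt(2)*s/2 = s*(s/2 + sqrt(2))*(s + 7/2)*(sqrt(2)*s/2 + 1)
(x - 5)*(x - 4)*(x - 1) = x^3 - 10*x^2 + 29*x - 20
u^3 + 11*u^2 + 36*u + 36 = (u + 2)*(u + 3)*(u + 6)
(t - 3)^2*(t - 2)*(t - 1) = t^4 - 9*t^3 + 29*t^2 - 39*t + 18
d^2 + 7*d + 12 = (d + 3)*(d + 4)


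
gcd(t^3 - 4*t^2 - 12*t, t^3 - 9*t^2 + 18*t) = t^2 - 6*t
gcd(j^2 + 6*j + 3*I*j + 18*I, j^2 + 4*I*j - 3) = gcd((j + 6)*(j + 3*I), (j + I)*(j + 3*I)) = j + 3*I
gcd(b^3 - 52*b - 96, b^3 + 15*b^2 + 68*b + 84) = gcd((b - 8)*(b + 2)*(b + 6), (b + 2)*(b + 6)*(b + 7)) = b^2 + 8*b + 12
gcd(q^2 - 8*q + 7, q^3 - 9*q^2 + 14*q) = q - 7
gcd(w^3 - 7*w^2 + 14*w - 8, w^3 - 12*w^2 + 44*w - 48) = w^2 - 6*w + 8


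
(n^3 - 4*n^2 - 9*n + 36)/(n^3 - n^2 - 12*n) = (n - 3)/n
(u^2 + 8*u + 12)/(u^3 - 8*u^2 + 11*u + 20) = (u^2 + 8*u + 12)/(u^3 - 8*u^2 + 11*u + 20)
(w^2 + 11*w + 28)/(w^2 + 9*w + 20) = (w + 7)/(w + 5)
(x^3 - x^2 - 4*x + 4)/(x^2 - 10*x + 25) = (x^3 - x^2 - 4*x + 4)/(x^2 - 10*x + 25)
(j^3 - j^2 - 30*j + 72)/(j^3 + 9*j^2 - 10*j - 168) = (j - 3)/(j + 7)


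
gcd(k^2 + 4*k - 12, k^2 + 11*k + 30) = k + 6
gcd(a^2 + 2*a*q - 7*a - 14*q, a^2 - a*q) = 1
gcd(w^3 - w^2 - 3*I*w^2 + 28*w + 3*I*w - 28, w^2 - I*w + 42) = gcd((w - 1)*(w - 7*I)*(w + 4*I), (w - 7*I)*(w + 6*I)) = w - 7*I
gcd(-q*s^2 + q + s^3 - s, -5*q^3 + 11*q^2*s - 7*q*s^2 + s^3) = q - s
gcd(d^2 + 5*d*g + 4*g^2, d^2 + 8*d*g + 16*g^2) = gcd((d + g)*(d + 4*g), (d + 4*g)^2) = d + 4*g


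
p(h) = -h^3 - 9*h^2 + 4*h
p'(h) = -3*h^2 - 18*h + 4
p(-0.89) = -9.98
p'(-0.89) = 17.64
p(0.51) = -0.43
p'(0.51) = -5.96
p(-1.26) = -17.33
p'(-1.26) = 21.92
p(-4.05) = -97.39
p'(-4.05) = 27.69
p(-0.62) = -5.70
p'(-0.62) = 14.01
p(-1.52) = -23.36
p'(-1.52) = 24.43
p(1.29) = -11.96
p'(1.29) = -24.21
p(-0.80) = -8.45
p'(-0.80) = 16.48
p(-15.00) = 1290.00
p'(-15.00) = -401.00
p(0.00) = 0.00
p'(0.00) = 4.00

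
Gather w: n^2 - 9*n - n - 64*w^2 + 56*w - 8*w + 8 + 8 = n^2 - 10*n - 64*w^2 + 48*w + 16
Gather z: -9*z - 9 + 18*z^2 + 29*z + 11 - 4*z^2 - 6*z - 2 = 14*z^2 + 14*z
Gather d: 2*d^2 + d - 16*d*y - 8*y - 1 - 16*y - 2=2*d^2 + d*(1 - 16*y) - 24*y - 3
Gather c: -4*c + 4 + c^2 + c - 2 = c^2 - 3*c + 2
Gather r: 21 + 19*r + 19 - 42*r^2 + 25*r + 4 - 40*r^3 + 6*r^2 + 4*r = -40*r^3 - 36*r^2 + 48*r + 44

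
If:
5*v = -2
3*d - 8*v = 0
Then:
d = -16/15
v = -2/5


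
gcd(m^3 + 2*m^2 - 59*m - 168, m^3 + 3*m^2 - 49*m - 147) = m^2 + 10*m + 21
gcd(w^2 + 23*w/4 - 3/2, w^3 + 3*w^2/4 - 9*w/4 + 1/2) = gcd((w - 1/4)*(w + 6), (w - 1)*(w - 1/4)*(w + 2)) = w - 1/4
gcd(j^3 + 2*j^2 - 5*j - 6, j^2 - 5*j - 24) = j + 3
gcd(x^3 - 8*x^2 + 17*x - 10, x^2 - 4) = x - 2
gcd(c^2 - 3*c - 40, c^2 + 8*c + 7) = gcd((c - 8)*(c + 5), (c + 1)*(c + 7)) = 1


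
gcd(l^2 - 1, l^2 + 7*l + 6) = l + 1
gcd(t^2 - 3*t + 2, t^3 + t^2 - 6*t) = t - 2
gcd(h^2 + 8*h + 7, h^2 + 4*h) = 1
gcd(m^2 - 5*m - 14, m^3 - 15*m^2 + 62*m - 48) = 1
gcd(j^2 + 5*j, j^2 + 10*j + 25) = j + 5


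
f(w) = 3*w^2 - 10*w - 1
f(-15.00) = 824.00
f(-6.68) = 199.67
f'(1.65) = -0.10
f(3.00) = -4.00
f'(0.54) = -6.76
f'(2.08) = 2.48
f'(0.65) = -6.10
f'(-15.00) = -100.00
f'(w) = 6*w - 10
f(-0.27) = 1.92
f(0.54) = -5.53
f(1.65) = -9.33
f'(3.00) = 8.00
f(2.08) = -8.82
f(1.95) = -9.09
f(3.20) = -2.28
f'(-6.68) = -50.08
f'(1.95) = 1.70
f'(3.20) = 9.20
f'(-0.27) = -11.62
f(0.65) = -6.23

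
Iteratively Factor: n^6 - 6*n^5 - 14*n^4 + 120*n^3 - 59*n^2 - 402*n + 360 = (n - 3)*(n^5 - 3*n^4 - 23*n^3 + 51*n^2 + 94*n - 120) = (n - 5)*(n - 3)*(n^4 + 2*n^3 - 13*n^2 - 14*n + 24) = (n - 5)*(n - 3)*(n + 4)*(n^3 - 2*n^2 - 5*n + 6) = (n - 5)*(n - 3)*(n + 2)*(n + 4)*(n^2 - 4*n + 3) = (n - 5)*(n - 3)*(n - 1)*(n + 2)*(n + 4)*(n - 3)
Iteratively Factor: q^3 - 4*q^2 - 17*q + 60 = (q + 4)*(q^2 - 8*q + 15) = (q - 3)*(q + 4)*(q - 5)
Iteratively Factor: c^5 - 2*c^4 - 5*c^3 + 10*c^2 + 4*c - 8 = (c - 1)*(c^4 - c^3 - 6*c^2 + 4*c + 8) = (c - 2)*(c - 1)*(c^3 + c^2 - 4*c - 4) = (c - 2)*(c - 1)*(c + 1)*(c^2 - 4) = (c - 2)^2*(c - 1)*(c + 1)*(c + 2)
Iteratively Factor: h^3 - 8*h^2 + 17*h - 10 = (h - 5)*(h^2 - 3*h + 2) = (h - 5)*(h - 2)*(h - 1)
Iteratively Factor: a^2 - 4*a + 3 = (a - 3)*(a - 1)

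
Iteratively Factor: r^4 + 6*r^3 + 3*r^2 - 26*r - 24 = (r + 3)*(r^3 + 3*r^2 - 6*r - 8) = (r + 1)*(r + 3)*(r^2 + 2*r - 8) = (r - 2)*(r + 1)*(r + 3)*(r + 4)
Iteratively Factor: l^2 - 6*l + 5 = (l - 5)*(l - 1)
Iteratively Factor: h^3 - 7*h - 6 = (h + 1)*(h^2 - h - 6) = (h + 1)*(h + 2)*(h - 3)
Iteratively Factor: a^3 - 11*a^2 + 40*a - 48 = (a - 3)*(a^2 - 8*a + 16) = (a - 4)*(a - 3)*(a - 4)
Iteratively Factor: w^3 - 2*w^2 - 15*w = (w)*(w^2 - 2*w - 15) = w*(w - 5)*(w + 3)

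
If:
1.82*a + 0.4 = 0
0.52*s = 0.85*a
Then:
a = -0.22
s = -0.36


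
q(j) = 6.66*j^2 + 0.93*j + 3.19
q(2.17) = 36.57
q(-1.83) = 23.79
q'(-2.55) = -33.04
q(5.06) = 178.42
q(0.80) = 8.20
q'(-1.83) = -23.45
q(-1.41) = 15.12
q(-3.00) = 60.34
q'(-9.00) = -118.95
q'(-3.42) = -44.62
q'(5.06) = 68.33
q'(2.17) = 29.83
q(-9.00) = 534.28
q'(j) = 13.32*j + 0.93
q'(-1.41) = -17.85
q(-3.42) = 77.91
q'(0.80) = 11.59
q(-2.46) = 41.21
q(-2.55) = 44.13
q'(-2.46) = -31.84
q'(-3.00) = -39.03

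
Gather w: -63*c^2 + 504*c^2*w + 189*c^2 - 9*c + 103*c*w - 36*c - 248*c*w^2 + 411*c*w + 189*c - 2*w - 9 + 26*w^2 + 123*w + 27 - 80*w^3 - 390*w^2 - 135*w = 126*c^2 + 144*c - 80*w^3 + w^2*(-248*c - 364) + w*(504*c^2 + 514*c - 14) + 18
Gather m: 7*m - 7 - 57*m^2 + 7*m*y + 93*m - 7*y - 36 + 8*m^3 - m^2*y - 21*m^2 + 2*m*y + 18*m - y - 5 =8*m^3 + m^2*(-y - 78) + m*(9*y + 118) - 8*y - 48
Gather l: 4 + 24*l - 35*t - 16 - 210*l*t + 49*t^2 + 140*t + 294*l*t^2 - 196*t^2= l*(294*t^2 - 210*t + 24) - 147*t^2 + 105*t - 12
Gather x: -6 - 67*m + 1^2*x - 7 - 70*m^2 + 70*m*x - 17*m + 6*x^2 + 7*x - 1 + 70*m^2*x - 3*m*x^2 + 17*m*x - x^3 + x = -70*m^2 - 84*m - x^3 + x^2*(6 - 3*m) + x*(70*m^2 + 87*m + 9) - 14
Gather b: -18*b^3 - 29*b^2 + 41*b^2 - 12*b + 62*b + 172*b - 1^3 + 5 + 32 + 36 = -18*b^3 + 12*b^2 + 222*b + 72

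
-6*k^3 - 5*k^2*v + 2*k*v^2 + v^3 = (-2*k + v)*(k + v)*(3*k + v)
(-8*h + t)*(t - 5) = -8*h*t + 40*h + t^2 - 5*t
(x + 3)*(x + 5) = x^2 + 8*x + 15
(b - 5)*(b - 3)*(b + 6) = b^3 - 2*b^2 - 33*b + 90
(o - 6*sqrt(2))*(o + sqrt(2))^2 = o^3 - 4*sqrt(2)*o^2 - 22*o - 12*sqrt(2)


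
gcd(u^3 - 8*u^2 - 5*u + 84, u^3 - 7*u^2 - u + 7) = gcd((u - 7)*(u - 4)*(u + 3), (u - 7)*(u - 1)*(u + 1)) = u - 7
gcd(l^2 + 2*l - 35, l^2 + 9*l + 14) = l + 7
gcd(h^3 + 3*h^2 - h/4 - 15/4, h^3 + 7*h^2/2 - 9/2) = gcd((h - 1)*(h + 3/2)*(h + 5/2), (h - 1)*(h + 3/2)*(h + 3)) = h^2 + h/2 - 3/2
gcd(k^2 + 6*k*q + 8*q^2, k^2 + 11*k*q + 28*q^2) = k + 4*q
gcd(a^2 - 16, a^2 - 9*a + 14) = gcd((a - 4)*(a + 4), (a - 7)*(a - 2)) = 1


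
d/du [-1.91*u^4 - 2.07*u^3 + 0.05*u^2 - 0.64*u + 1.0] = -7.64*u^3 - 6.21*u^2 + 0.1*u - 0.64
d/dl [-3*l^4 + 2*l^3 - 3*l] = -12*l^3 + 6*l^2 - 3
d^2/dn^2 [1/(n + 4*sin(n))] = 2*(2*n*sin(n) - 8*sin(n)^2 + 8*cos(n) + 17)/(n + 4*sin(n))^3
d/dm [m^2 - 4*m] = 2*m - 4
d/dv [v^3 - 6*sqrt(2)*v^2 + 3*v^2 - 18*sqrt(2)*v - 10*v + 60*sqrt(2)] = 3*v^2 - 12*sqrt(2)*v + 6*v - 18*sqrt(2) - 10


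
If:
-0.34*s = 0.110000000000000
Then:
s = -0.32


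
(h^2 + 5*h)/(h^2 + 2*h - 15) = h/(h - 3)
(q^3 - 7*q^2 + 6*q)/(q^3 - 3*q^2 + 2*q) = (q - 6)/(q - 2)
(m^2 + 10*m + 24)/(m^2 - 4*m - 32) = (m + 6)/(m - 8)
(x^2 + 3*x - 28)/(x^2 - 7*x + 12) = (x + 7)/(x - 3)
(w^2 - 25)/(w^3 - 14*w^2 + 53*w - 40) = (w + 5)/(w^2 - 9*w + 8)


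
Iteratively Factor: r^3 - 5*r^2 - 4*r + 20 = (r - 5)*(r^2 - 4) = (r - 5)*(r + 2)*(r - 2)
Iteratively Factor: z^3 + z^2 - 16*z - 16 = (z + 4)*(z^2 - 3*z - 4) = (z - 4)*(z + 4)*(z + 1)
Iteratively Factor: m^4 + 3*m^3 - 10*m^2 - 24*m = (m + 2)*(m^3 + m^2 - 12*m) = (m + 2)*(m + 4)*(m^2 - 3*m) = (m - 3)*(m + 2)*(m + 4)*(m)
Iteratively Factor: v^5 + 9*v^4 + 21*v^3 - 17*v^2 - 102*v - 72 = (v + 1)*(v^4 + 8*v^3 + 13*v^2 - 30*v - 72) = (v + 1)*(v + 4)*(v^3 + 4*v^2 - 3*v - 18) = (v + 1)*(v + 3)*(v + 4)*(v^2 + v - 6) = (v - 2)*(v + 1)*(v + 3)*(v + 4)*(v + 3)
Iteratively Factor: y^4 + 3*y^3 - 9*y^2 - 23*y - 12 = (y + 4)*(y^3 - y^2 - 5*y - 3) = (y + 1)*(y + 4)*(y^2 - 2*y - 3) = (y + 1)^2*(y + 4)*(y - 3)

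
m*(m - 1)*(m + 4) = m^3 + 3*m^2 - 4*m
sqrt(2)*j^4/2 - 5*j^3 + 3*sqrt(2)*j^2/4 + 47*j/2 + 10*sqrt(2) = (j - 4*sqrt(2))*(j - 5*sqrt(2)/2)*(j + sqrt(2)/2)*(sqrt(2)*j/2 + 1)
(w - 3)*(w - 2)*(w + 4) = w^3 - w^2 - 14*w + 24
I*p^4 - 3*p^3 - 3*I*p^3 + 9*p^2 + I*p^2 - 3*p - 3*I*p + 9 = (p - 3)*(p + I)*(p + 3*I)*(I*p + 1)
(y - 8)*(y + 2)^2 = y^3 - 4*y^2 - 28*y - 32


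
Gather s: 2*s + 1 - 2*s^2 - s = -2*s^2 + s + 1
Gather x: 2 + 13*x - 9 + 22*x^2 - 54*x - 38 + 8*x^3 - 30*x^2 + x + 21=8*x^3 - 8*x^2 - 40*x - 24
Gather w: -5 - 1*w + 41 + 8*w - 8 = 7*w + 28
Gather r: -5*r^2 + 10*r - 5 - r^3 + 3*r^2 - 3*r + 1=-r^3 - 2*r^2 + 7*r - 4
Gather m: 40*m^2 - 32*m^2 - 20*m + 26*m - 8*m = 8*m^2 - 2*m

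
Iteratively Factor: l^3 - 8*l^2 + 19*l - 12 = (l - 3)*(l^2 - 5*l + 4) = (l - 4)*(l - 3)*(l - 1)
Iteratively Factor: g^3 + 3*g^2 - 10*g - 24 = (g + 4)*(g^2 - g - 6) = (g + 2)*(g + 4)*(g - 3)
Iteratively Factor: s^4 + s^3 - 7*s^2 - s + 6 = (s - 2)*(s^3 + 3*s^2 - s - 3) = (s - 2)*(s + 1)*(s^2 + 2*s - 3) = (s - 2)*(s + 1)*(s + 3)*(s - 1)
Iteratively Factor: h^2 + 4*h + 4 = (h + 2)*(h + 2)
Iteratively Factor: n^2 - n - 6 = (n - 3)*(n + 2)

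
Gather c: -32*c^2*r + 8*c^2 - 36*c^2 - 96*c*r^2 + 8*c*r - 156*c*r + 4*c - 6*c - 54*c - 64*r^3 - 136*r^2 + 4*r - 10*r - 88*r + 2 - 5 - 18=c^2*(-32*r - 28) + c*(-96*r^2 - 148*r - 56) - 64*r^3 - 136*r^2 - 94*r - 21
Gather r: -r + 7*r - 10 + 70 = 6*r + 60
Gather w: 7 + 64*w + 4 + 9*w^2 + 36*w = 9*w^2 + 100*w + 11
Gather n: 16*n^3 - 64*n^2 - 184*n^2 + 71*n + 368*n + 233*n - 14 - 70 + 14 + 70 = 16*n^3 - 248*n^2 + 672*n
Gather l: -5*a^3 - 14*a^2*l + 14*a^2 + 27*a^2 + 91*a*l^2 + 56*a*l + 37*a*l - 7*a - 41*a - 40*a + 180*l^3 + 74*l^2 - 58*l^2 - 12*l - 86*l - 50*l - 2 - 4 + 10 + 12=-5*a^3 + 41*a^2 - 88*a + 180*l^3 + l^2*(91*a + 16) + l*(-14*a^2 + 93*a - 148) + 16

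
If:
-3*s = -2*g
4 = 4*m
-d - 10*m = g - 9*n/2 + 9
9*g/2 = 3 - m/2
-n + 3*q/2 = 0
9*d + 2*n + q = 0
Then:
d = -2816/2331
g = 5/9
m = 1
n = 1056/259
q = 704/259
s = 10/27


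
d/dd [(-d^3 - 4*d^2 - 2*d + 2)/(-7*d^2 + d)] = (7*d^4 - 2*d^3 - 18*d^2 + 28*d - 2)/(d^2*(49*d^2 - 14*d + 1))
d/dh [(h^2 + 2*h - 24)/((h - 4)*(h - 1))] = -7/(h^2 - 2*h + 1)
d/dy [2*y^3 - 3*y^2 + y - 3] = 6*y^2 - 6*y + 1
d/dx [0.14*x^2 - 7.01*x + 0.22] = 0.28*x - 7.01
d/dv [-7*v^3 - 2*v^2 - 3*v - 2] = -21*v^2 - 4*v - 3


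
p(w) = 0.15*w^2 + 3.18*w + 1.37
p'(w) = 0.3*w + 3.18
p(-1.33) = -2.59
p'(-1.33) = 2.78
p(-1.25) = -2.37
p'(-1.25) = 2.80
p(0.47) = 2.90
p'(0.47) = 3.32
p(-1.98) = -4.34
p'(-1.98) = 2.59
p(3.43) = 14.04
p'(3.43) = 4.21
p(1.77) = 7.47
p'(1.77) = 3.71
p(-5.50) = -11.58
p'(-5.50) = 1.53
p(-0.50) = -0.18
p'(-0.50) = 3.03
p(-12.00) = -15.19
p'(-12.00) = -0.42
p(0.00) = 1.37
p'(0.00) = 3.18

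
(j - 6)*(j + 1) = j^2 - 5*j - 6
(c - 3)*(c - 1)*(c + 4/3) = c^3 - 8*c^2/3 - 7*c/3 + 4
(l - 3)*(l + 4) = l^2 + l - 12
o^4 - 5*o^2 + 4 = (o - 2)*(o - 1)*(o + 1)*(o + 2)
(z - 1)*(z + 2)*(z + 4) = z^3 + 5*z^2 + 2*z - 8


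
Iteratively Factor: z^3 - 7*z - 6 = (z - 3)*(z^2 + 3*z + 2) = (z - 3)*(z + 2)*(z + 1)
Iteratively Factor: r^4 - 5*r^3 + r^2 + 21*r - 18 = (r + 2)*(r^3 - 7*r^2 + 15*r - 9) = (r - 3)*(r + 2)*(r^2 - 4*r + 3) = (r - 3)*(r - 1)*(r + 2)*(r - 3)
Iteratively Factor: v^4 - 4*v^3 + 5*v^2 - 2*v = (v)*(v^3 - 4*v^2 + 5*v - 2) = v*(v - 1)*(v^2 - 3*v + 2) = v*(v - 1)^2*(v - 2)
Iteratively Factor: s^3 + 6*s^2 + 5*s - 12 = (s + 3)*(s^2 + 3*s - 4) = (s - 1)*(s + 3)*(s + 4)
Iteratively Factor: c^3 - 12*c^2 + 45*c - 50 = (c - 5)*(c^2 - 7*c + 10) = (c - 5)*(c - 2)*(c - 5)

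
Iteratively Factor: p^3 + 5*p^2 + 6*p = (p)*(p^2 + 5*p + 6) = p*(p + 3)*(p + 2)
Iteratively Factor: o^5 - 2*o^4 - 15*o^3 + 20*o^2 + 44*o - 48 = (o + 3)*(o^4 - 5*o^3 + 20*o - 16) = (o - 4)*(o + 3)*(o^3 - o^2 - 4*o + 4) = (o - 4)*(o - 1)*(o + 3)*(o^2 - 4) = (o - 4)*(o - 1)*(o + 2)*(o + 3)*(o - 2)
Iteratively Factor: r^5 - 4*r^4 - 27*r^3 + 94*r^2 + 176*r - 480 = (r + 4)*(r^4 - 8*r^3 + 5*r^2 + 74*r - 120) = (r - 4)*(r + 4)*(r^3 - 4*r^2 - 11*r + 30) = (r - 4)*(r + 3)*(r + 4)*(r^2 - 7*r + 10) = (r - 4)*(r - 2)*(r + 3)*(r + 4)*(r - 5)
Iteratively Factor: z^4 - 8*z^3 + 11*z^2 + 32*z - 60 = (z + 2)*(z^3 - 10*z^2 + 31*z - 30) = (z - 3)*(z + 2)*(z^2 - 7*z + 10) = (z - 5)*(z - 3)*(z + 2)*(z - 2)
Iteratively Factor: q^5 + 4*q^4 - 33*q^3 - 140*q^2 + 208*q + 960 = (q - 3)*(q^4 + 7*q^3 - 12*q^2 - 176*q - 320) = (q - 3)*(q + 4)*(q^3 + 3*q^2 - 24*q - 80) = (q - 3)*(q + 4)^2*(q^2 - q - 20) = (q - 5)*(q - 3)*(q + 4)^2*(q + 4)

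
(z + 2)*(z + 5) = z^2 + 7*z + 10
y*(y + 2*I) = y^2 + 2*I*y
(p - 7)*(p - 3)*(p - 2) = p^3 - 12*p^2 + 41*p - 42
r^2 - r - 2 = (r - 2)*(r + 1)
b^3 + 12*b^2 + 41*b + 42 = (b + 2)*(b + 3)*(b + 7)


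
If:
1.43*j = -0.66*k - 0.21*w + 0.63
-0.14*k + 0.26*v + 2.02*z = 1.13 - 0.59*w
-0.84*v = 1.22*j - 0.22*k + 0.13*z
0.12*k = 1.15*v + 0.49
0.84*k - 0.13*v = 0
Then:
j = 0.26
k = -0.07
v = -0.43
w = 1.41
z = 0.20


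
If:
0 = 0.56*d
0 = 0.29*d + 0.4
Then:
No Solution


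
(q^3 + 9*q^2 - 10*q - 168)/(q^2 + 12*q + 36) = (q^2 + 3*q - 28)/(q + 6)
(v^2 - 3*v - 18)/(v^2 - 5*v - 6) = (v + 3)/(v + 1)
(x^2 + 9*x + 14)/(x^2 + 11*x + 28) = (x + 2)/(x + 4)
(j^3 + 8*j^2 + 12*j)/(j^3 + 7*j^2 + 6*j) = (j + 2)/(j + 1)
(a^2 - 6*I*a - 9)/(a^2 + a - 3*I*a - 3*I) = (a - 3*I)/(a + 1)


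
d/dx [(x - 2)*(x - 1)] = 2*x - 3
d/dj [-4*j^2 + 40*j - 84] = 40 - 8*j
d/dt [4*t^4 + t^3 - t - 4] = 16*t^3 + 3*t^2 - 1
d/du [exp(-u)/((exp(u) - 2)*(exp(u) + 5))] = (-3*exp(2*u) - 6*exp(u) + 10)*exp(-u)/(exp(4*u) + 6*exp(3*u) - 11*exp(2*u) - 60*exp(u) + 100)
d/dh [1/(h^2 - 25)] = -2*h/(h^2 - 25)^2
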